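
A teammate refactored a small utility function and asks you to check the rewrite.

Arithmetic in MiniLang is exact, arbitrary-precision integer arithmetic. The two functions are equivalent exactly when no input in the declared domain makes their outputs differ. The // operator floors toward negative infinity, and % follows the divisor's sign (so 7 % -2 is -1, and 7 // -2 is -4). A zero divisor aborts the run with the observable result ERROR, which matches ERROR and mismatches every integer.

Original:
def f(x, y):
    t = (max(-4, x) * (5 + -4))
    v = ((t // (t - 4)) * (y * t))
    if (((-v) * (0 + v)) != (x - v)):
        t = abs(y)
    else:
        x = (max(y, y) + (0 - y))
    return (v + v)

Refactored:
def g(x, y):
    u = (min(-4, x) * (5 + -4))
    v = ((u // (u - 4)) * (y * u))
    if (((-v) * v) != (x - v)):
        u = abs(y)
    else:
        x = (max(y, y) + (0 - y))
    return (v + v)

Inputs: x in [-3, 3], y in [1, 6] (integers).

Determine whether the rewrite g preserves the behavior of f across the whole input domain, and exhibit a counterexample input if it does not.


These are not equivalent — on x=1, y=1 the outputs split (-2 vs 0).
f: t=1, then v=-1, then (((-v) * (0 + v)) != (x - v)) is true, then t=1, then returns -2
g: u=-4, then v=0, then (((-v) * v) != (x - v)) is true, then u=1, then returns 0
verdict: not equivalent; witness: x=1, y=1


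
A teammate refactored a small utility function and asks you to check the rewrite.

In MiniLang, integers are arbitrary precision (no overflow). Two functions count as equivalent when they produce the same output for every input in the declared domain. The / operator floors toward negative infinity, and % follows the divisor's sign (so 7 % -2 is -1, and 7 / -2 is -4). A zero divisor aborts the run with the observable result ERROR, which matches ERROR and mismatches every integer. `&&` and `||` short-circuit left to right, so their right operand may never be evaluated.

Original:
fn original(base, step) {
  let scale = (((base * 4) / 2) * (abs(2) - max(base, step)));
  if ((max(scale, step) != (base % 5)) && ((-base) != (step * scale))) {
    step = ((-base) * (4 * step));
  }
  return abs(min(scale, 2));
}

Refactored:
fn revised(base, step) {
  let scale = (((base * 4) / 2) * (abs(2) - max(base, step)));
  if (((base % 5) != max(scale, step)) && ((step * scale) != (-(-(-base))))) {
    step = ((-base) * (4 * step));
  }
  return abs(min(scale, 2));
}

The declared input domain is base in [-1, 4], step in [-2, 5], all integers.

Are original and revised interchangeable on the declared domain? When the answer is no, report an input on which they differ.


The two are interchangeable: same computation, different form, and every declared input agrees.
Spot check at base=0, step=2 — original: scale := 0 | ((max(scale, step) != (base % 5)) && ((-base) != (step * scale))): false | result 0. revised: scale := 0 | (((base % 5) != max(scale, step)) && ((step * scale) != (-(-(-base))))): false | result 0. Both give 0.
An exhaustive pass over the 48 declared inputs shows identical outputs.
verdict: equivalent


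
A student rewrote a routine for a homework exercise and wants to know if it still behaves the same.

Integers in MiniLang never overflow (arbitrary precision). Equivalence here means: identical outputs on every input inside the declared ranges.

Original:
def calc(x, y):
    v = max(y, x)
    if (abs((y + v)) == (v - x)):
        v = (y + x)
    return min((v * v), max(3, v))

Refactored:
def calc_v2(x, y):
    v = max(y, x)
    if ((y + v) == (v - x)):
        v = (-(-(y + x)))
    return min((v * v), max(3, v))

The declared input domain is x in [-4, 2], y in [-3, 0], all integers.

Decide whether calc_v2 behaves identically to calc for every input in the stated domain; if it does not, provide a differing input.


Consider the input x=-3, y=-1.
calc: v becomes -1; next (abs((y + v)) == (v - x)) evaluates to true; next v becomes -4; next final value 3
calc_v2: v becomes -1; next ((y + v) == (v - x)) evaluates to false; next final value 1
3 against 1: the behavior changed.
verdict: not equivalent; witness: x=-3, y=-1


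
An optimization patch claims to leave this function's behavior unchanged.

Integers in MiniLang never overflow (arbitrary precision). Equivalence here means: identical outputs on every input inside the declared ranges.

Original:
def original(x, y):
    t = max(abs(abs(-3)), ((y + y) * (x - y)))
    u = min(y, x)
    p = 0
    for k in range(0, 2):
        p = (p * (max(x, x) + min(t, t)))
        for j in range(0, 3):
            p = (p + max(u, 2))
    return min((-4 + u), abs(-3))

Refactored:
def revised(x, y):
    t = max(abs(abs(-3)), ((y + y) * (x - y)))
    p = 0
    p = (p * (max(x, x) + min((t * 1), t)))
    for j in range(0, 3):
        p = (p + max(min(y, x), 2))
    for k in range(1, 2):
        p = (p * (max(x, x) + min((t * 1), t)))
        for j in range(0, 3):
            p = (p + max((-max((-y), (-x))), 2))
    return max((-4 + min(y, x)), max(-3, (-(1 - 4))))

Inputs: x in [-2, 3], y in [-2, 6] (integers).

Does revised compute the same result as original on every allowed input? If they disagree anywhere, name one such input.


x=-2, y=-2 yields -6 from original but 3 from revised.
verdict: not equivalent; witness: x=-2, y=-2


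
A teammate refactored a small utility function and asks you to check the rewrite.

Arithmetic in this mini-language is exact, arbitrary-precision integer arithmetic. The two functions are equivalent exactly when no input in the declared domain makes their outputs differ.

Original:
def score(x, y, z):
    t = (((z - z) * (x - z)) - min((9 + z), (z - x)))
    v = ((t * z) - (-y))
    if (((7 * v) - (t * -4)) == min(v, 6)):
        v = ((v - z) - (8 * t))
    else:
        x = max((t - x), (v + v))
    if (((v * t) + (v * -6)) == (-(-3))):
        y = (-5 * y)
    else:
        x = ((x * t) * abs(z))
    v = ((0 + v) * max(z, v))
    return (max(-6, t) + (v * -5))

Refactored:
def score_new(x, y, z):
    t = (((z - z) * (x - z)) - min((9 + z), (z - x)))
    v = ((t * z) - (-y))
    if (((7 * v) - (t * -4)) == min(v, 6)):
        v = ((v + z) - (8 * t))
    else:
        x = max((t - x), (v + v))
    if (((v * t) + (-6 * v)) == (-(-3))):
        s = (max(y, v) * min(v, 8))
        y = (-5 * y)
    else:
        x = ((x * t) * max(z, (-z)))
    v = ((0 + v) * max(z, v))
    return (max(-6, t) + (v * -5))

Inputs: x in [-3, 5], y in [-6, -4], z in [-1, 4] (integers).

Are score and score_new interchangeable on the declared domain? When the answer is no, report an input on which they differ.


Evaluate both at x=4, y=-5, z=1.
score: t := 3 | v := -2 | (((7 * v) - (t * -4)) == min(v, 6)): true | v := -27 | (((v * t) + (v * -6)) == (-(-3))): false | x := 12 | v := -27 | result 138
score_new: t := 3 | v := -2 | (((7 * v) - (t * -4)) == min(v, 6)): true | v := -25 | (((v * t) + (-6 * v)) == (-(-3))): false | x := 12 | v := -25 | result 128
138 vs 128 — the two versions disagree here.
verdict: not equivalent; witness: x=4, y=-5, z=1


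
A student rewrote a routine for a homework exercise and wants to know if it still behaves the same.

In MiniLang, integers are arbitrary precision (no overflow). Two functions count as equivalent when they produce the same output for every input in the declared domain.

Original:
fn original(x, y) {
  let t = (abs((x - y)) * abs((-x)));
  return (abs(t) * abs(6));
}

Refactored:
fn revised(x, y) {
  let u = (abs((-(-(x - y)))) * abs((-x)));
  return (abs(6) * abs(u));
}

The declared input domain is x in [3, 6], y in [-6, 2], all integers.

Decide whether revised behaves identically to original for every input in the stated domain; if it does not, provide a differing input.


Equivalent — the differences include local variable names differ, yet no declared input distinguishes the two.
As a probe, take x=3, y=-1: original runs t becomes 12; next final value 72; revised runs u becomes 12; next final value 72; both end at 72.
Every one of the 36 inputs gives matching results.
verdict: equivalent


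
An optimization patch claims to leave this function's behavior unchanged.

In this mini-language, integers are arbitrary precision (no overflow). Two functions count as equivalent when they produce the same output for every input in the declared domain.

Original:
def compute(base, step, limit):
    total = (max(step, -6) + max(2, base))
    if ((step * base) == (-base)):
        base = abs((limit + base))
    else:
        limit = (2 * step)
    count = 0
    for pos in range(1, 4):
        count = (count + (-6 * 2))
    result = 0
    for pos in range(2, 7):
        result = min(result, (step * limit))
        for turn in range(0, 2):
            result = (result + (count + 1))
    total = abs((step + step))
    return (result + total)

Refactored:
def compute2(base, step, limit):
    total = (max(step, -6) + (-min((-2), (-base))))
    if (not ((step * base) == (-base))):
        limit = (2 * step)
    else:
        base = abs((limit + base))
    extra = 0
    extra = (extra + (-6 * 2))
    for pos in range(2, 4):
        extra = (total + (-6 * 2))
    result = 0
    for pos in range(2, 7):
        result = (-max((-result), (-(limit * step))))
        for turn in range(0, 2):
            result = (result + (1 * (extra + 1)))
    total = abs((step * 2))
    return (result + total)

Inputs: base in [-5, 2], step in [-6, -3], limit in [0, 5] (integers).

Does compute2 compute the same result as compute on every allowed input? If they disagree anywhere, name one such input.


There is a counterexample at base=-5, step=-6, limit=0: -338 on one side, -138 on the other.
compute: total := -4 | ((step * base) == (-base)): false | limit := -12 | count := 0 | iter pos=1: | count := -12 | iter pos=2: | count := -24 | iter pos=3: | count := -36 | result := 0 | iter pos=2: | result := 0 | iter turn=0: | result := -35 | iter turn=1: | result := -70 | iter pos=3: | result := -70 | iter turn=0: | result := -105 | iter turn=1: | result := -140 | iter pos=4: | result := -140 | iter turn=0: | result := -175 | iter turn=1: | result := -210 | iter pos=5: | result := -210 | iter turn=0: | result := -245 | iter turn=1: | result := -280 | iter pos=6: | result := -280 | iter turn=0: | result := -315 | iter turn=1: | result := -350 | total := 12 | result -338
compute2: total := -4 | (not ((step * base) == (-base))): true | limit := -12 | extra := 0 | extra := -12 | iter pos=2: | extra := -16 | iter pos=3: | extra := -16 | result := 0 | iter pos=2: | result := 0 | iter turn=0: | result := -15 | iter turn=1: | result := -30 | iter pos=3: | result := -30 | iter turn=0: | result := -45 | iter turn=1: | result := -60 | iter pos=4: | result := -60 | iter turn=0: | result := -75 | iter turn=1: | result := -90 | iter pos=5: | result := -90 | iter turn=0: | result := -105 | iter turn=1: | result := -120 | iter pos=6: | result := -120 | iter turn=0: | result := -135 | iter turn=1: | result := -150 | total := 12 | result -138
verdict: not equivalent; witness: base=-5, step=-6, limit=0


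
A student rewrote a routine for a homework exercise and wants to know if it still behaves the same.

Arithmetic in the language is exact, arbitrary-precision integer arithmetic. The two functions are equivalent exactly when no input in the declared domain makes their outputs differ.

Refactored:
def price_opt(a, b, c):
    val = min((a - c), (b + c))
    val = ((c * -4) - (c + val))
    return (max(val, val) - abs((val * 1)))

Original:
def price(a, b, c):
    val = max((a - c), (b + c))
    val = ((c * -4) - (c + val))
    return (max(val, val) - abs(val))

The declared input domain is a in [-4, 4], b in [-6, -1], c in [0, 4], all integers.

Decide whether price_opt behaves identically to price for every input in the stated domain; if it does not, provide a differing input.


a=-4, b=-6, c=2 yields -12 from price but -8 from price_opt.
verdict: not equivalent; witness: a=-4, b=-6, c=2


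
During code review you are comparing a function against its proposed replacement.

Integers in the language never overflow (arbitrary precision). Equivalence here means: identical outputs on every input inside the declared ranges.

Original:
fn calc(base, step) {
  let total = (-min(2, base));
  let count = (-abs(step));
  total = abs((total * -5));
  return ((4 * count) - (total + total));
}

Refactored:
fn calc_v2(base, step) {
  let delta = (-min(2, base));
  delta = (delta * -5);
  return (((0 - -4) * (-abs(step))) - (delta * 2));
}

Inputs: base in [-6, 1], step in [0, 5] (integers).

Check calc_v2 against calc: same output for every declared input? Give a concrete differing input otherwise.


The rewrite breaks on base=-6, step=0, where the results are -60 and 60.
calc: total := 6 | count := 0 | total := 30 | result -60
calc_v2: delta := 6 | delta := -30 | result 60
verdict: not equivalent; witness: base=-6, step=0


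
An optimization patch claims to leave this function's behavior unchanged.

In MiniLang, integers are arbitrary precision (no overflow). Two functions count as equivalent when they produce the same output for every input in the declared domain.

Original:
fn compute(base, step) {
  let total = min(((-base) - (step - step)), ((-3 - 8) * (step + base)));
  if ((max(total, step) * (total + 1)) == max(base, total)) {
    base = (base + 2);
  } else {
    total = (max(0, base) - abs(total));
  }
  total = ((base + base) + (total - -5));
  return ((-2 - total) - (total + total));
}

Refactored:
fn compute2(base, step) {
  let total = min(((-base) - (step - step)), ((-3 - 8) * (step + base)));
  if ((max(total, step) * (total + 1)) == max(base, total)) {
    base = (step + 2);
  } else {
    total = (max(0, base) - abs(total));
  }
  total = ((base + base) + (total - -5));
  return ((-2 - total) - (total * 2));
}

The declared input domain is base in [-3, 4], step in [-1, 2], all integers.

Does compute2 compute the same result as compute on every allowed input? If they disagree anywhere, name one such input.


Not equivalent: base=0, step=-1 separates them (-29 vs -23).
compute: total becomes 0; next ((max(total, step) * (total + 1)) == max(base, total)) evaluates to true; next base becomes 2; next total becomes 9; next final value -29
compute2: total becomes 0; next ((max(total, step) * (total + 1)) == max(base, total)) evaluates to true; next base becomes 1; next total becomes 7; next final value -23
verdict: not equivalent; witness: base=0, step=-1


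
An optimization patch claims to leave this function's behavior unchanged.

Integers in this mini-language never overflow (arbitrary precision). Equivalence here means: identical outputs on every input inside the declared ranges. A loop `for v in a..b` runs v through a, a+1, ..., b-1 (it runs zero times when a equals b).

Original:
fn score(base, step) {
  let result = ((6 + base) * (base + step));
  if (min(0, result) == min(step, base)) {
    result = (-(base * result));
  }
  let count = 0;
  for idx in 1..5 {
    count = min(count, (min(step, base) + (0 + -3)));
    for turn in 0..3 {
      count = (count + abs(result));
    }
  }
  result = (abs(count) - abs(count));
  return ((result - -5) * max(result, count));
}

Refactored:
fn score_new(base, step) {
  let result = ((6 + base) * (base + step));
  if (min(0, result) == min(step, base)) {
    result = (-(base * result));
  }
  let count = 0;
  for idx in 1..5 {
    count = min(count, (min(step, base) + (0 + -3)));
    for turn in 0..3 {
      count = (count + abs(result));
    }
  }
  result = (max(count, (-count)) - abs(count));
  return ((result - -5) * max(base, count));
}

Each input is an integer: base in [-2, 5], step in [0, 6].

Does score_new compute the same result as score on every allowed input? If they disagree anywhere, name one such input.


Take base=-2, step=2.
score: result = 0; (min(0, result) == min(step, base)) -> false; count = 0; [idx=1]; count = -5; [turn=0]; count = -5; [turn=1]; count = -5; [turn=2]; count = -5; [idx=2]; count = -5; [turn=0]; count = -5; [turn=1]; count = -5; [turn=2]; count = -5; [idx=3]; count = -5; [turn=0]; count = -5; [turn=1]; count = -5; [turn=2]; count = -5; [idx=4]; count = -5; [turn=0]; count = -5; [turn=1]; count = -5; [turn=2]; count = -5; result = 0; return 0
score_new: result = 0; (min(0, result) == min(step, base)) -> false; count = 0; [idx=1]; count = -5; [turn=0]; count = -5; [turn=1]; count = -5; [turn=2]; count = -5; [idx=2]; count = -5; [turn=0]; count = -5; [turn=1]; count = -5; [turn=2]; count = -5; [idx=3]; count = -5; [turn=0]; count = -5; [turn=1]; count = -5; [turn=2]; count = -5; [idx=4]; count = -5; [turn=0]; count = -5; [turn=1]; count = -5; [turn=2]; count = -5; result = 0; return -10
0 vs -10 — the two versions disagree here.
verdict: not equivalent; witness: base=-2, step=2


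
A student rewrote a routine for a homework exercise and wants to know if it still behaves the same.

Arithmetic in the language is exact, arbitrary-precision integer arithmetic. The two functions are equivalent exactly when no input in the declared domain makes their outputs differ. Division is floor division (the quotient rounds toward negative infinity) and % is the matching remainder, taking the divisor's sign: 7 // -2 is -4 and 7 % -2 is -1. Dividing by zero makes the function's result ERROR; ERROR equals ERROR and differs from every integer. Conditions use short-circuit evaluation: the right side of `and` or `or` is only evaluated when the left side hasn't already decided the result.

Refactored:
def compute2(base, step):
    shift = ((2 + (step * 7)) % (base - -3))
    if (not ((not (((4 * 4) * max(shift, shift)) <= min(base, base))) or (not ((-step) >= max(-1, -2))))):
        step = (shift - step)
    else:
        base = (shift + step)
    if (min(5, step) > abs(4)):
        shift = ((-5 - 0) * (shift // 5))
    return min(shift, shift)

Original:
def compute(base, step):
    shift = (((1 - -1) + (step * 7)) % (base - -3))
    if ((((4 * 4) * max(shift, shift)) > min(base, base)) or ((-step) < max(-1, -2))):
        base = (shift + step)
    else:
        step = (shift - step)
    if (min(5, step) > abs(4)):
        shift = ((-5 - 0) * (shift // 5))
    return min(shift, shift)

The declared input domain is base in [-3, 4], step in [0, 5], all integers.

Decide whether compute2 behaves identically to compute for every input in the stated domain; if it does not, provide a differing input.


Comparing the listings, the differences include: comparison usage differs; and arithmetic usage differs; and constant usage differs; and boolean connective usage differs.
As a probe, take base=1, step=0: compute runs shift=2, then ((((4 * 4) * max(shift, shift)) > min(base, base)) or ((-step) < max(-1, -2))) is true, then base=2, then (min(5, step) > abs(4)) is false, then returns 2; compute2 runs shift=2, then (not ((not (((4 * 4) * max(shift, shift)) <= min(base, base))) or (not ((-step) >= max(-1, -2))))) is false, then base=2, then (min(5, step) > abs(4)) is false, then returns 2; both end at 2.
Sweeping the whole domain (48 inputs) finds no disagreement.
verdict: equivalent


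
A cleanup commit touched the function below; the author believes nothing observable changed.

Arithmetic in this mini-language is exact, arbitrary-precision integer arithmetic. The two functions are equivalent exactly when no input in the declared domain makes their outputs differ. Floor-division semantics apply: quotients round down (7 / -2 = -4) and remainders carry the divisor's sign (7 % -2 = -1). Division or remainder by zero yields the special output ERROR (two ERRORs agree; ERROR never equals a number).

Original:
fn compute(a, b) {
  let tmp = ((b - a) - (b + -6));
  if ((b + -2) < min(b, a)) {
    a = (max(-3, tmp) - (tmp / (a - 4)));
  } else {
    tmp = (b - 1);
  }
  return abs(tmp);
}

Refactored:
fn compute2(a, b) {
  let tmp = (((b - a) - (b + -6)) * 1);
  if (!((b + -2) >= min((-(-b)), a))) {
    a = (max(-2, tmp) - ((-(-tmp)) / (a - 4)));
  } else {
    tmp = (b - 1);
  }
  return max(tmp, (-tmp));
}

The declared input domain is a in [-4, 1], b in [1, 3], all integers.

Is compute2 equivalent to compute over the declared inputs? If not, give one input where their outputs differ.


Equivalent. The edit looks behavioral (`-3` became `-2`), but over these ranges it never changes the outcome.
Across all 18 domain points the two functions coincide.
Spot check at a=-1, b=2 — compute: tmp=7, then ((b + -2) < min(b, a)) is false, then tmp=1, then returns 1. compute2: tmp=7, then (!((b + -2) >= min((-(-b)), a))) is false, then tmp=1, then returns 1. Both give 1.
verdict: equivalent


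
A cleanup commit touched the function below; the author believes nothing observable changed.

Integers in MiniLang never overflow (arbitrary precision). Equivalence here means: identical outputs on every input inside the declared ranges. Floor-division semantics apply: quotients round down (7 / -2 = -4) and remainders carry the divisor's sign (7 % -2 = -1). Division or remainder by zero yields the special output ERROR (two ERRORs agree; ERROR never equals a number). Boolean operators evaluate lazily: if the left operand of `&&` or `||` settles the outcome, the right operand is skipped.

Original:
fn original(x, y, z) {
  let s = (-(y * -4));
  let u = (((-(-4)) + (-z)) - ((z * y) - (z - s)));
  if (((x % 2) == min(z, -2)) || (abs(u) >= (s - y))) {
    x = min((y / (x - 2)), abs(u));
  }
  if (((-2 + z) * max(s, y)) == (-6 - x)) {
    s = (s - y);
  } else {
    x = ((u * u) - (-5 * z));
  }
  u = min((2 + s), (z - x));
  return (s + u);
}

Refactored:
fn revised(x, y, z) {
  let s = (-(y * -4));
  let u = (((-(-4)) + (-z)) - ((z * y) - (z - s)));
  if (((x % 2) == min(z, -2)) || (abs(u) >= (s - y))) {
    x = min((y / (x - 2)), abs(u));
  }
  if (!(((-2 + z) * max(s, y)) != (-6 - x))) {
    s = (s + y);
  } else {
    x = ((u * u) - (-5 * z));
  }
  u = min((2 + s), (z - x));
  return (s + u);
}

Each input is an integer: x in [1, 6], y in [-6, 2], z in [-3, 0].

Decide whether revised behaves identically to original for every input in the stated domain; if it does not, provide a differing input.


These are not equivalent — on x=2, y=1, z=0 the outputs split (1 vs 3).
original: s = 4; u = 0; (((x % 2) == min(z, -2)) || (abs(u) >= (s - y))) -> false; (((-2 + z) * max(s, y)) == (-6 - x)) -> true; s = 3; u = -2; return 1
revised: s = 4; u = 0; (((x % 2) == min(z, -2)) || (abs(u) >= (s - y))) -> false; (!(((-2 + z) * max(s, y)) != (-6 - x))) -> true; s = 5; u = -2; return 3
verdict: not equivalent; witness: x=2, y=1, z=0


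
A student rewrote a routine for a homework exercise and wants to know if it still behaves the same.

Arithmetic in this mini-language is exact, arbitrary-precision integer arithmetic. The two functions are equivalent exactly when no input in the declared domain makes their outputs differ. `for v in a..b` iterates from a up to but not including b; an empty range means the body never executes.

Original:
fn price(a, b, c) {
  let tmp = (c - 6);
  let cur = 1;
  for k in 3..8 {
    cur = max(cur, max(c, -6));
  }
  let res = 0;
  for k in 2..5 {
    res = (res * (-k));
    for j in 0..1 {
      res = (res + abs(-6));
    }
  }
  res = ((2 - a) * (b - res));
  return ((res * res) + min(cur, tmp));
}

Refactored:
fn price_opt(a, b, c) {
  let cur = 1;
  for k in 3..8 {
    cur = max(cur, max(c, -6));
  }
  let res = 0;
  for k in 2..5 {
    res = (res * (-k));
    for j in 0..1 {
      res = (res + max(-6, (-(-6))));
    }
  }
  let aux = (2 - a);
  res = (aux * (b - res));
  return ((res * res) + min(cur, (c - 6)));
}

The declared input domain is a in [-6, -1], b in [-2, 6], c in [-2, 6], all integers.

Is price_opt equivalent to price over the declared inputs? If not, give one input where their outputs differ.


The two versions differ — the changes include constant usage differs, plus min/max/abs usage differs, plus local variable names differ.
As a probe, take a=-4, b=1, c=5: price runs tmp=-1, then cur=1, then (k=3), then cur=5, then (k=4), then cur=5, then (k=5), then cur=5, then (k=6), then cur=5, then (k=7), then cur=5, then res=0, then (k=2), then res=0, then (j=0), then res=6, then (k=3), then res=-18, then (j=0), then res=-12, then (k=4), then res=48, then (j=0), then res=54, then res=-318, then returns 101123; price_opt runs cur=1, then (k=3), then cur=5, then (k=4), then cur=5, then (k=5), then cur=5, then (k=6), then cur=5, then (k=7), then cur=5, then res=0, then (k=2), then res=0, then (j=0), then res=6, then (k=3), then res=-18, then (j=0), then res=-12, then (k=4), then res=48, then (j=0), then res=54, then aux=6, then res=-318, then returns 101123; both end at 101123.
Across all 486 domain points the two functions coincide.
verdict: equivalent


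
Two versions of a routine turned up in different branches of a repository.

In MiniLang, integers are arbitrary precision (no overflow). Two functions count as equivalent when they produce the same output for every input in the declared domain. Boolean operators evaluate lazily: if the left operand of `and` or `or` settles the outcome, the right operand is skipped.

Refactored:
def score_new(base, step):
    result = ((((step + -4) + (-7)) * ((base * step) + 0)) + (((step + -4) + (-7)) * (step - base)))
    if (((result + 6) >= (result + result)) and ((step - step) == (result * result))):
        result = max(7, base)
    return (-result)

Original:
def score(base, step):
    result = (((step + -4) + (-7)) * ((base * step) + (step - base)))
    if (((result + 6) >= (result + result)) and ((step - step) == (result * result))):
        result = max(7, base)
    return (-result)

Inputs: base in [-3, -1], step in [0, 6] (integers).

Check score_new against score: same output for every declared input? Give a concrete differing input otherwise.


The two are interchangeable: constant usage differs; arithmetic usage differs, and every declared input agrees.
One worked example (base=-3, step=2) — score: result becomes 9; next (((result + 6) >= (result + result)) and ((step - step) == (result * result))) evaluates to false; next final value -9; score_new: result becomes 9; next (((result + 6) >= (result + result)) and ((step - step) == (result * result))) evaluates to false; next final value -9; agreement on -9.
An exhaustive pass over the 21 declared inputs shows identical outputs.
verdict: equivalent


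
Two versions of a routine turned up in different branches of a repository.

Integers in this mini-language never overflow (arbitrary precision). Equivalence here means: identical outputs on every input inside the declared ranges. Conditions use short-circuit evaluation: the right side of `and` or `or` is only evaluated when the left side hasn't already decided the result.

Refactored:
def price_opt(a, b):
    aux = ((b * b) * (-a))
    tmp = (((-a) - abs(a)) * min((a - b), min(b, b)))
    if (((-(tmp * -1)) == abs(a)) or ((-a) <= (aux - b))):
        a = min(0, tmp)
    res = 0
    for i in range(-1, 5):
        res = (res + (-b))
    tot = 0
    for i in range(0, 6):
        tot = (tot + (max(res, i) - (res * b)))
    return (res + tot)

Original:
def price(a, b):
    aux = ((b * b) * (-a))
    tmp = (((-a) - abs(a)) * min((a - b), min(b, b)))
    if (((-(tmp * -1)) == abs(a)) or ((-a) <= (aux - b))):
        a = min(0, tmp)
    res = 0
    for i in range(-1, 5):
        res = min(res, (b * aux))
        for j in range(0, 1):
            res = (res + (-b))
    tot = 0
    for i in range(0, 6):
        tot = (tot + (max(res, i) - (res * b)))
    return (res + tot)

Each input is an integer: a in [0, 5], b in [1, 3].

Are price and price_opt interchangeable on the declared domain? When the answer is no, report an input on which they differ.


Not equivalent: a=1, b=1 separates them (50 vs 45).
price: aux becomes -1; next tmp becomes 0; next (((-(tmp * -1)) == abs(a)) or ((-a) <= (aux - b))) evaluates to false; next res becomes 0; next at i=-1:; next res becomes -1; next at j=0:; next res becomes -2; next at i=0:; next res becomes -2; next at j=0:; next res becomes -3; next at i=1:; next res becomes -3; next at j=0:; next res becomes -4; next at i=2:; next res becomes -4; next at j=0:; next res becomes -5; next at i=3:; next res becomes -5; next at j=0:; next res becomes -6; next at i=4:; next res becomes -6; next at j=0:; next res becomes -7; next tot becomes 0; next at i=0:; next tot becomes 7; next at i=1:; next tot becomes 15; next at i=2:; next tot becomes 24; next at i=3:; next tot becomes 34; next at i=4:; next tot becomes 45; next at i=5:; next tot becomes 57; next final value 50
price_opt: aux becomes -1; next tmp becomes 0; next (((-(tmp * -1)) == abs(a)) or ((-a) <= (aux - b))) evaluates to false; next res becomes 0; next at i=-1:; next res becomes -1; next at i=0:; next res becomes -2; next at i=1:; next res becomes -3; next at i=2:; next res becomes -4; next at i=3:; next res becomes -5; next at i=4:; next res becomes -6; next tot becomes 0; next at i=0:; next tot becomes 6; next at i=1:; next tot becomes 13; next at i=2:; next tot becomes 21; next at i=3:; next tot becomes 30; next at i=4:; next tot becomes 40; next at i=5:; next tot becomes 51; next final value 45
verdict: not equivalent; witness: a=1, b=1


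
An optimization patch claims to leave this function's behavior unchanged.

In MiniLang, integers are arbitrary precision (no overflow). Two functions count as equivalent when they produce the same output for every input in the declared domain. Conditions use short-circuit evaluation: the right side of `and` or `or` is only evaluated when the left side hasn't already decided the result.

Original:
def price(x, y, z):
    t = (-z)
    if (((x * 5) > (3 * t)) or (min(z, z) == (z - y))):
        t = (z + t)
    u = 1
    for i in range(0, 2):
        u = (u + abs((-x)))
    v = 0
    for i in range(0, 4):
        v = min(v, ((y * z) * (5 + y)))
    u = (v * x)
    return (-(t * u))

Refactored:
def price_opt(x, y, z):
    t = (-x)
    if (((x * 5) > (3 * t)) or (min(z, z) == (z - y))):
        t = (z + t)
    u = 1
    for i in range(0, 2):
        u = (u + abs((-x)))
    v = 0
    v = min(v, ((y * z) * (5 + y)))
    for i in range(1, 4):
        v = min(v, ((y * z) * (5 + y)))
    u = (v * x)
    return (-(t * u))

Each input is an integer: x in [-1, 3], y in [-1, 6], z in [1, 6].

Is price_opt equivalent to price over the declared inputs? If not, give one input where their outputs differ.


There is a counterexample at x=-1, y=-1, z=1: 4 on one side, -4 on the other.
price: t becomes -1; next (((x * 5) > (3 * t)) or (min(z, z) == (z - y))) evaluates to false; next u becomes 1; next at i=0:; next u becomes 2; next at i=1:; next u becomes 3; next v becomes 0; next at i=0:; next v becomes -4; next at i=1:; next v becomes -4; next at i=2:; next v becomes -4; next at i=3:; next v becomes -4; next u becomes 4; next final value 4
price_opt: t becomes 1; next (((x * 5) > (3 * t)) or (min(z, z) == (z - y))) evaluates to false; next u becomes 1; next at i=0:; next u becomes 2; next at i=1:; next u becomes 3; next v becomes 0; next v becomes -4; next at i=1:; next v becomes -4; next at i=2:; next v becomes -4; next at i=3:; next v becomes -4; next u becomes 4; next final value -4
verdict: not equivalent; witness: x=-1, y=-1, z=1


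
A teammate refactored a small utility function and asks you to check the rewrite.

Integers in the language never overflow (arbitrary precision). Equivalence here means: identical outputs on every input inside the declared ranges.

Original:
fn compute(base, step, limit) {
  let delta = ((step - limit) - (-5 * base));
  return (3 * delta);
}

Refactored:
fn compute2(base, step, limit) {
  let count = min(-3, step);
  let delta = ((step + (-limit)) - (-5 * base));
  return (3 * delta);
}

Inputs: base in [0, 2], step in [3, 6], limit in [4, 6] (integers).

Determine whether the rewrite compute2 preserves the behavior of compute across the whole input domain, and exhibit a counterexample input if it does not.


Equivalent. A substantive addition is an assignment to `count` whose value nothing reads; no result depends on it.
Checked all 36 inputs in the declared domain: the outputs agree on every one.
As a probe, take base=2, step=5, limit=5: compute runs delta = 10; return 30; compute2 runs count = -3; delta = 10; return 30; both end at 30.
verdict: equivalent


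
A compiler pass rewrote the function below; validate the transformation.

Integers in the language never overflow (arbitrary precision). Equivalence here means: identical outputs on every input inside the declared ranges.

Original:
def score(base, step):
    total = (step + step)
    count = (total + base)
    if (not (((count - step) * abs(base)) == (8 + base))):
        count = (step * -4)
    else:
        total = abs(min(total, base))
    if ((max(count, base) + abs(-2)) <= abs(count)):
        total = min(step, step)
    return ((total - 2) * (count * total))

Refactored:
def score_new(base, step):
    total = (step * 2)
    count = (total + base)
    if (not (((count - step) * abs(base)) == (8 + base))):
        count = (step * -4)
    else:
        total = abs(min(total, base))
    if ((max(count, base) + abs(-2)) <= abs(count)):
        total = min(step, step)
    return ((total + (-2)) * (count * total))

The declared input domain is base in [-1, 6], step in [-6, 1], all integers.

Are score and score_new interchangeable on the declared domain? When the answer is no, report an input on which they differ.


Reading the diff, among the changes: arithmetic usage differs; constant usage differs.
Tracing base=5, step=-3: score: total = -6; count = -1; (not (((count - step) * abs(base)) == (8 + base))) -> true; count = 12; ((max(count, base) + abs(-2)) <= abs(count)) -> false; return 576 | score_new: total = -6; count = -1; (not (((count - step) * abs(base)) == (8 + base))) -> true; count = 12; ((max(count, base) + abs(-2)) <= abs(count)) -> false; return 576 — matching result 576.
An exhaustive pass over the 64 declared inputs shows identical outputs.
verdict: equivalent


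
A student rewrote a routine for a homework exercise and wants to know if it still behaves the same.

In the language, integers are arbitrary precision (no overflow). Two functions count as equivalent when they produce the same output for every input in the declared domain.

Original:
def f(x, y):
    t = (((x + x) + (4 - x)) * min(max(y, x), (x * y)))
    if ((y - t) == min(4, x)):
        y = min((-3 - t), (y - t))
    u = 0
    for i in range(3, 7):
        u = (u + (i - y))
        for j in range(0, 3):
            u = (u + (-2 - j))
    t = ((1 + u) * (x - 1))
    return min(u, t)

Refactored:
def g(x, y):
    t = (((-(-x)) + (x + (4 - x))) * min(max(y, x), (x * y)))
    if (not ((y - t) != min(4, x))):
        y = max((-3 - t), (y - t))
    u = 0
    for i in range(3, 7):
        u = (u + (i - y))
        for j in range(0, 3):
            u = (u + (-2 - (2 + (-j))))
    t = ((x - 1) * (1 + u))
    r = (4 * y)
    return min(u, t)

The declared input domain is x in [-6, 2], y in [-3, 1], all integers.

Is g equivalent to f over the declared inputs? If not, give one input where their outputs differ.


Not equivalent: x=-6, y=-2 separates them (-77 vs -49).
f: t := 4 | ((y - t) == min(4, x)): true | y := -7 | u := 0 | iter i=3: | u := 10 | iter j=0: | u := 8 | iter j=1: | u := 5 | iter j=2: | u := 1 | iter i=4: | u := 12 | iter j=0: | u := 10 | iter j=1: | u := 7 | iter j=2: | u := 3 | iter i=5: | u := 15 | iter j=0: | u := 13 | iter j=1: | u := 10 | iter j=2: | u := 6 | iter i=6: | u := 19 | iter j=0: | u := 17 | iter j=1: | u := 14 | iter j=2: | u := 10 | t := -77 | result -77
g: t := 4 | (not ((y - t) != min(4, x))): true | y := -6 | u := 0 | iter i=3: | u := 9 | iter j=0: | u := 5 | iter j=1: | u := 2 | iter j=2: | u := 0 | iter i=4: | u := 10 | iter j=0: | u := 6 | iter j=1: | u := 3 | iter j=2: | u := 1 | iter i=5: | u := 12 | iter j=0: | u := 8 | iter j=1: | u := 5 | iter j=2: | u := 3 | iter i=6: | u := 15 | iter j=0: | u := 11 | iter j=1: | u := 8 | iter j=2: | u := 6 | t := -49 | r := -24 | result -49
verdict: not equivalent; witness: x=-6, y=-2


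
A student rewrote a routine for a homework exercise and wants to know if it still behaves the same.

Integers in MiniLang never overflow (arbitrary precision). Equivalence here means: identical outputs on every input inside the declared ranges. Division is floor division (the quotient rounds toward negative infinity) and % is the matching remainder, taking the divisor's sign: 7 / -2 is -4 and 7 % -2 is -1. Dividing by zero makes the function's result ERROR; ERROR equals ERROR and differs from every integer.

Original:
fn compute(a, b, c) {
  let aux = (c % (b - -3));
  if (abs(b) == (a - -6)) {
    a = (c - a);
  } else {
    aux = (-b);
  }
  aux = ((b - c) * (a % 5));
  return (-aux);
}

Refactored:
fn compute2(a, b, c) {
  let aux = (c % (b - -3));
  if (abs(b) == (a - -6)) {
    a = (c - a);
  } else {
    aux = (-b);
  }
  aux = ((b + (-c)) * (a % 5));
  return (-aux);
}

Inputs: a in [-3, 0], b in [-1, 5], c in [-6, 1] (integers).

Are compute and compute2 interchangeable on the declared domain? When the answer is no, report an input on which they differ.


This is a faithful refactor — arithmetic usage differs, but the computed results match everywhere.
As a probe, take a=-1, b=3, c=0: compute runs aux becomes 0; next (abs(b) == (a - -6)) evaluates to false; next aux becomes -3; next aux becomes 12; next final value -12; compute2 runs aux becomes 0; next (abs(b) == (a - -6)) evaluates to false; next aux becomes -3; next aux becomes 12; next final value -12; both end at -12.
An exhaustive pass over the 224 declared inputs shows identical outputs.
verdict: equivalent


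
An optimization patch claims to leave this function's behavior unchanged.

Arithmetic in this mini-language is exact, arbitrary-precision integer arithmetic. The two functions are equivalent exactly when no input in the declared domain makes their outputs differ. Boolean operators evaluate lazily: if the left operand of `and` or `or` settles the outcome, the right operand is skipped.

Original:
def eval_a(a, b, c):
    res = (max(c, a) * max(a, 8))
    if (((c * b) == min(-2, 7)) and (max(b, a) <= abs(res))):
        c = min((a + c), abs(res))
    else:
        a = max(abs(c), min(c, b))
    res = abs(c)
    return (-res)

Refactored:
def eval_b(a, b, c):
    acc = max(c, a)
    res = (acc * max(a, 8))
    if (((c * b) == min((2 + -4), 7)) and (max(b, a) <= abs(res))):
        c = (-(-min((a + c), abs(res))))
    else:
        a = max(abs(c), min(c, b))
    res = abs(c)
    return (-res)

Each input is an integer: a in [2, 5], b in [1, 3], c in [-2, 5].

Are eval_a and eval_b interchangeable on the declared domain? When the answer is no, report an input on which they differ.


Differences: statement counts differ; also arithmetic usage differs; also local variable names differ; also constant usage differs — yet all 96 inputs agree.
verdict: equivalent


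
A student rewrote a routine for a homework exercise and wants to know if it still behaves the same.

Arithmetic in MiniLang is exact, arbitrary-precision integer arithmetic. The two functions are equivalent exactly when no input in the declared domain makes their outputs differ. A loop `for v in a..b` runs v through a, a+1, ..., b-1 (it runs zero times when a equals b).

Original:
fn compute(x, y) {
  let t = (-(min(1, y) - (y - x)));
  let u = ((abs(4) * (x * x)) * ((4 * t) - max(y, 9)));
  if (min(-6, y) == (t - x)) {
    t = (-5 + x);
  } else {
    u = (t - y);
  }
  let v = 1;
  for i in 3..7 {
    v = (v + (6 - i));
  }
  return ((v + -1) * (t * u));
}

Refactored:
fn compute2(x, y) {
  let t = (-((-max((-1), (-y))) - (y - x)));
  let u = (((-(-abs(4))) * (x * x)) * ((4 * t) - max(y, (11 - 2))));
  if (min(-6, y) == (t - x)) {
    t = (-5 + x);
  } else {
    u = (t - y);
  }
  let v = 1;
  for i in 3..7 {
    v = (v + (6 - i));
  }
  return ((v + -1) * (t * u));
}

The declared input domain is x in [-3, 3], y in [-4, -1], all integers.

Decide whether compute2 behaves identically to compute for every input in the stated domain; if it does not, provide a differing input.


Reading the diff, among the changes: min/max/abs usage differs, plus arithmetic usage differs, plus constant usage differs.
Spot check at x=-1, y=-1 — compute: t := 1 | u := -20 | (min(-6, y) == (t - x)): false | u := 2 | v := 1 | iter i=3: | v := 4 | iter i=4: | v := 6 | iter i=5: | v := 7 | iter i=6: | v := 7 | result 12. compute2: t := 1 | u := -20 | (min(-6, y) == (t - x)): false | u := 2 | v := 1 | iter i=3: | v := 4 | iter i=4: | v := 6 | iter i=5: | v := 7 | iter i=6: | v := 7 | result 12. Both give 12.
Checked all 28 inputs in the declared domain: the outputs agree on every one.
verdict: equivalent
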